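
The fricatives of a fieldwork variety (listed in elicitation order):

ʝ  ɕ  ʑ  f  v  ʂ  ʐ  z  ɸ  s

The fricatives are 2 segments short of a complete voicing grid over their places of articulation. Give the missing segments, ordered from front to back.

/β/, /ç/

bilabial: voiceless /ɸ/, voiced —.
labiodental: voiceless /f/, voiced /v/.
alveolar: voiceless /s/, voiced /z/.
retroflex: voiceless /ʂ/, voiced /ʐ/.
alveolo-palatal: voiceless /ɕ/, voiced /ʑ/.
palatal: voiceless —, voiced /ʝ/.
Gaps, from front to back: bilabial lacks voiced (/β/); palatal lacks voiceless (/ç/).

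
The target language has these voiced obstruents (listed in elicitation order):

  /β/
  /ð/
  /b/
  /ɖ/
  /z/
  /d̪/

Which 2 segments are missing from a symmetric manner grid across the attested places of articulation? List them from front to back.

place of articulation  stop      fricative
bilabial          b         β       
dental            d̪        ð       
alveolar          —         z       
retroflex         ɖ         —       
Gaps, from front to back: alveolar lacks stop (/d/); retroflex lacks fricative (/ʐ/).

/d/, /ʐ/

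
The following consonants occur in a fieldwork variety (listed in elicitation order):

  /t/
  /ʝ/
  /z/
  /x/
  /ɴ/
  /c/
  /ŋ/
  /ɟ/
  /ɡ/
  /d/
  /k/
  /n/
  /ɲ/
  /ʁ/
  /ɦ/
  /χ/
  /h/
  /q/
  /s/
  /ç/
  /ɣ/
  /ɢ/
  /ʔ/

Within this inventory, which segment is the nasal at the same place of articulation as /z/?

/z/ is a voiced alveolar fricative.
The nasal at the same place is an alveolar nasal — in this inventory, /n/.

/n/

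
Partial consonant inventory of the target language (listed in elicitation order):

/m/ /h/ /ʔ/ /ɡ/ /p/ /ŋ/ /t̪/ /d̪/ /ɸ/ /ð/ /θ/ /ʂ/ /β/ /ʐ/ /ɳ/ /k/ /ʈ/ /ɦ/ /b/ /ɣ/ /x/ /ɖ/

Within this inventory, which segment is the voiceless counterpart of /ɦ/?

/h/

/ɦ/ is a voiced glottal fricative.
The voiceless counterpart is a voiceless glottal fricative — in this inventory, /h/.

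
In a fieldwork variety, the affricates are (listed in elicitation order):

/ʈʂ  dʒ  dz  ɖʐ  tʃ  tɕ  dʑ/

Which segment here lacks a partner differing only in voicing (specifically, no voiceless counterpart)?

Postalveolar: /tʃ/ ~ /dʒ/
Retroflex: /ʈʂ/ ~ /ɖʐ/
Alveolo-palatal: /tɕ/ ~ /dʑ/
Alveolar: only /dz/ (voiced); no voiceless partner.
So /dz/ is the unpaired segment.

/dz/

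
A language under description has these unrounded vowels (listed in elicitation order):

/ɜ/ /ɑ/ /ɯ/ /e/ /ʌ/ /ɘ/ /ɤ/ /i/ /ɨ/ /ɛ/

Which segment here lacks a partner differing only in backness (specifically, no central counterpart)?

/ɑ/

High: /i/ ~ /ɨ/ ~ /ɯ/
High-mid: /e/ ~ /ɘ/ ~ /ɤ/
Low-mid: /ɛ/ ~ /ɜ/ ~ /ʌ/
Low: only /ɑ/ (back); no central partner.
So /ɑ/ is the unpaired segment.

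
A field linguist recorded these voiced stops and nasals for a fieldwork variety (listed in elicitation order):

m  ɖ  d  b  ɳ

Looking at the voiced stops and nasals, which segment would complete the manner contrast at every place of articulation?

/n/

place of articulation  oral stop  nasal   
bilabial          b         m       
alveolar          d         —       
retroflex         ɖ         ɳ       
The alveolar row has no nasal member, so the gap is the alveolar nasal /n/.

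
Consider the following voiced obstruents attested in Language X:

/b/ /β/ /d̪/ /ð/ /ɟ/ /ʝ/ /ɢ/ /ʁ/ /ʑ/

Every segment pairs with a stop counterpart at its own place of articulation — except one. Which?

/ʑ/

Bilabial: /b/ ~ /β/
Dental: /d̪/ ~ /ð/
Palatal: /ɟ/ ~ /ʝ/
Uvular: /ɢ/ ~ /ʁ/
Alveolo-palatal: only /ʑ/ (fricative); no stop partner.
So /ʑ/ is the unpaired segment.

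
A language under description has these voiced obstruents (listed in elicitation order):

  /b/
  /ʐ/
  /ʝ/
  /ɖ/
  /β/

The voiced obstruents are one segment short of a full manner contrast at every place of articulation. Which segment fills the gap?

Stop: /b/ (bilabial), /ɖ/ (retroflex).
Fricative: /β/ (bilabial), /ʐ/ (retroflex), /ʝ/ (palatal).
The palatal row has no stop member, so the gap is the palatal stop /ɟ/.

/ɟ/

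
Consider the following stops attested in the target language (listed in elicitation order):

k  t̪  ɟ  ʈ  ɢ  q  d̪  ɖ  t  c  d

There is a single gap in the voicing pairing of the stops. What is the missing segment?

place of articulation  voiceless  voiced  
dental            t̪        d̪      
alveolar          t         d       
retroflex         ʈ         ɖ       
palatal           c         ɟ       
velar             k         —       
uvular            q         ɢ       
The velar row has no voiced member, so the gap is the voiced velar stop /ɡ/.

/ɡ/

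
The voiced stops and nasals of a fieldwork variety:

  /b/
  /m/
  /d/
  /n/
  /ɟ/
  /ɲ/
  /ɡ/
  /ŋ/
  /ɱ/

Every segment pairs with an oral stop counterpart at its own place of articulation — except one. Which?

Bilabial: /b/ ~ /m/
Alveolar: /d/ ~ /n/
Palatal: /ɟ/ ~ /ɲ/
Velar: /ɡ/ ~ /ŋ/
Labiodental: only /ɱ/ (nasal); no oral stop partner.
So /ɱ/ is the unpaired segment.

/ɱ/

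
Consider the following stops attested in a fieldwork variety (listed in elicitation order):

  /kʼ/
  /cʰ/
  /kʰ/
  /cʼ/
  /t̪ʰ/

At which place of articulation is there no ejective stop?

Aspirated: /t̪ʰ/ (dental), /cʰ/ (palatal), /kʰ/ (velar).
Ejective: /cʼ/ (palatal), /kʼ/ (velar).
Every place of articulation has an ejective member except dental, where /t̪ʼ/ would be expected.

dental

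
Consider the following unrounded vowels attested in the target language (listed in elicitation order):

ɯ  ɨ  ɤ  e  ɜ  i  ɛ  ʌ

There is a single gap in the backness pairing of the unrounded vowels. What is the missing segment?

/ɘ/

height            front     central   back    
high              i         ɨ         ɯ       
high-mid          e         —         ɤ       
low-mid           ɛ         ɜ         ʌ       
The high-mid row has no central member, so the gap is the high-mid central unrounded vowel /ɘ/.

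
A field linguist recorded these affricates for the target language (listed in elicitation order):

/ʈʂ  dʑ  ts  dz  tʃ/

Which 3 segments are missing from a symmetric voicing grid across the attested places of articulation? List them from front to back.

Voiceless: /ts/ (alveolar), /tʃ/ (postalveolar), /ʈʂ/ (retroflex).
Voiced: /dz/ (alveolar), /dʑ/ (alveolo-palatal).
Gaps, from front to back: postalveolar lacks voiced (/dʒ/); retroflex lacks voiced (/ɖʐ/); alveolo-palatal lacks voiceless (/tɕ/).

/dʒ/, /ɖʐ/, /tɕ/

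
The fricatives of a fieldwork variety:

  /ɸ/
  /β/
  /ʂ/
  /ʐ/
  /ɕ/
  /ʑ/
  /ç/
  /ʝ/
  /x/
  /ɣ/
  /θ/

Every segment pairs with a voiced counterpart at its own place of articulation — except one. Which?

Bilabial: /ɸ/ ~ /β/
Retroflex: /ʂ/ ~ /ʐ/
Alveolo-palatal: /ɕ/ ~ /ʑ/
Palatal: /ç/ ~ /ʝ/
Velar: /x/ ~ /ɣ/
Dental: only /θ/ (voiceless); no voiced partner.
So /θ/ is the unpaired segment.

/θ/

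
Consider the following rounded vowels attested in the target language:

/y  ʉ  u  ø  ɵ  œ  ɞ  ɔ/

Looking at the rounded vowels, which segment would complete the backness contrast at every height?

/o/

Front: /y/ (high), /ø/ (high-mid), /œ/ (low-mid).
Central: /ʉ/ (high), /ɵ/ (high-mid), /ɞ/ (low-mid).
Back: /u/ (high), /ɔ/ (low-mid).
The high-mid row has no back member, so the gap is the high-mid back rounded vowel /o/.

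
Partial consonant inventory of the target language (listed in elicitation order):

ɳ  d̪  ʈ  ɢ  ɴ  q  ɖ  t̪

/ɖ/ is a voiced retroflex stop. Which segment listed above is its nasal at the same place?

/ɳ/

The nasal at the same place is a retroflex nasal — in this inventory, /ɳ/.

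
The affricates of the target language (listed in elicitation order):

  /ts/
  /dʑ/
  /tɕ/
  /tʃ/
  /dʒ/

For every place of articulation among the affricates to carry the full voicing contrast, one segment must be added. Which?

place of articulation  voiceless  voiced  
alveolar          ts        —       
postalveolar      tʃ        dʒ      
alveolo-palatal   tɕ        dʑ      
The alveolar row has no voiced member, so the gap is the voiced alveolar affricate /dz/.

/dz/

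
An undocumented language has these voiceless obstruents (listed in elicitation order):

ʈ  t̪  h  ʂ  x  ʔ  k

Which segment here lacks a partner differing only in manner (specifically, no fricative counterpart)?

/t̪/

Retroflex: /ʈ/ ~ /ʂ/
Velar: /k/ ~ /x/
Glottal: /ʔ/ ~ /h/
Dental: only /t̪/ (stop); no fricative partner.
So /t̪/ is the unpaired segment.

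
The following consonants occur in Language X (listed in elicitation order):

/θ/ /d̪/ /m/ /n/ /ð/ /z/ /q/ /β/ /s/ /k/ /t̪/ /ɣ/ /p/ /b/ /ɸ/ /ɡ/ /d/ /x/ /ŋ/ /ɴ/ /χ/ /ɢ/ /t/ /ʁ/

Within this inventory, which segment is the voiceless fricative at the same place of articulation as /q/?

/q/ is a voiceless uvular stop.
The voiceless fricative at the same place is a voiceless uvular fricative — in this inventory, /χ/.

/χ/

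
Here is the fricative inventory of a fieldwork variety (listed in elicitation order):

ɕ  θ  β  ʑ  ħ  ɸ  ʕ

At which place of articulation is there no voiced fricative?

Voiceless: /ɸ/ (bilabial), /θ/ (dental), /ɕ/ (alveolo-palatal), /ħ/ (pharyngeal).
Voiced: /β/ (bilabial), /ʑ/ (alveolo-palatal), /ʕ/ (pharyngeal).
Every place of articulation has a voiced member except dental, where /ð/ would be expected.

dental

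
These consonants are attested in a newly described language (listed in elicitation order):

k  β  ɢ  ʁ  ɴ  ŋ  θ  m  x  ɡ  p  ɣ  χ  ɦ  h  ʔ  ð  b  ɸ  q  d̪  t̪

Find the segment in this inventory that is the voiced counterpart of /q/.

/q/ is a voiceless uvular stop.
The voiced counterpart is a voiced uvular stop — in this inventory, /ɢ/.

/ɢ/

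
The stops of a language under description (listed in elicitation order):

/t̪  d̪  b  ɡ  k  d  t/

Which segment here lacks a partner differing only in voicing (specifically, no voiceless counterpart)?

/b/

Dental: /t̪/ ~ /d̪/
Alveolar: /t/ ~ /d/
Velar: /k/ ~ /ɡ/
Bilabial: only /b/ (voiced); no voiceless partner.
So /b/ is the unpaired segment.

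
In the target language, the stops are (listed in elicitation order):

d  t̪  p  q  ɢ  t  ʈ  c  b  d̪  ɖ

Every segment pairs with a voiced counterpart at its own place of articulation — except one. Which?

Bilabial: /p/ ~ /b/
Dental: /t̪/ ~ /d̪/
Alveolar: /t/ ~ /d/
Retroflex: /ʈ/ ~ /ɖ/
Uvular: /q/ ~ /ɢ/
Palatal: only /c/ (voiceless); no voiced partner.
So /c/ is the unpaired segment.

/c/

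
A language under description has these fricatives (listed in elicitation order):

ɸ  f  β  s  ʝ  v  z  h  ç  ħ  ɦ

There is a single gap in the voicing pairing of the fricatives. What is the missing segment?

/ʕ/

place of articulation  voiceless  voiced  
bilabial          ɸ         β       
labiodental       f         v       
alveolar          s         z       
palatal           ç         ʝ       
pharyngeal        ħ         —       
glottal           h         ɦ       
The pharyngeal row has no voiced member, so the gap is the voiced pharyngeal fricative /ʕ/.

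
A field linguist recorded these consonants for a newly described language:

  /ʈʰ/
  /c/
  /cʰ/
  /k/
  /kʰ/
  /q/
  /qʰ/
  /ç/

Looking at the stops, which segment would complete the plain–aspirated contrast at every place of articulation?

/ʈ/

Plain: /c/ (palatal), /k/ (velar), /q/ (uvular).
Aspirated: /ʈʰ/ (retroflex), /cʰ/ (palatal), /kʰ/ (velar), /qʰ/ (uvular).
The retroflex row has no plain member, so the gap is the plain retroflex stop /ʈ/.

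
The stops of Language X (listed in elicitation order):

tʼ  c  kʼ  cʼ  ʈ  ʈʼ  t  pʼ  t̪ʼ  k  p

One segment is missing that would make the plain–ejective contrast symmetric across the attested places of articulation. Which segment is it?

Plain: /p/ (bilabial), /t/ (alveolar), /ʈ/ (retroflex), /c/ (palatal), /k/ (velar).
Ejective: /pʼ/ (bilabial), /t̪ʼ/ (dental), /tʼ/ (alveolar), /ʈʼ/ (retroflex), /cʼ/ (palatal), /kʼ/ (velar).
The dental row has no plain member, so the gap is the plain dental stop /t̪/.

/t̪/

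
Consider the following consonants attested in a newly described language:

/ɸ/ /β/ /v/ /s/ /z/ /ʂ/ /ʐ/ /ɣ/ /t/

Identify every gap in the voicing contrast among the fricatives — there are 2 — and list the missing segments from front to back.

place of articulation  voiceless  voiced  
bilabial          ɸ         β       
labiodental       —         v       
alveolar          s         z       
retroflex         ʂ         ʐ       
velar             —         ɣ       
Gaps, from front to back: labiodental lacks voiceless (/f/); velar lacks voiceless (/x/).

/f/, /x/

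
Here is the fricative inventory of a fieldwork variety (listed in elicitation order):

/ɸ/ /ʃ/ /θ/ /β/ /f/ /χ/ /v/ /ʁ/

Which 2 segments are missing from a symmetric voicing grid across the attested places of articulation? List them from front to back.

bilabial: voiceless /ɸ/, voiced /β/.
labiodental: voiceless /f/, voiced /v/.
dental: voiceless /θ/, voiced —.
postalveolar: voiceless /ʃ/, voiced —.
uvular: voiceless /χ/, voiced /ʁ/.
Gaps, from front to back: dental lacks voiced (/ð/); postalveolar lacks voiced (/ʒ/).

/ð/, /ʒ/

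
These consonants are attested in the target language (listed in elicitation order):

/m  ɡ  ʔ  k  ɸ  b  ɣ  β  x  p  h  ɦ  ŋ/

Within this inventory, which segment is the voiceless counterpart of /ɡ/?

/k/

/ɡ/ is a voiced velar stop.
The voiceless counterpart is a voiceless velar stop — in this inventory, /k/.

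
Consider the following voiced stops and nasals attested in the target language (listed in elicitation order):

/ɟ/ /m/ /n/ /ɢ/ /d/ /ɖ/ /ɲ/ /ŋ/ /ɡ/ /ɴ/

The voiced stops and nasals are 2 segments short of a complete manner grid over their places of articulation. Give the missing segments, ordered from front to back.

Oral stop: /d/ (alveolar), /ɖ/ (retroflex), /ɟ/ (palatal), /ɡ/ (velar), /ɢ/ (uvular).
Nasal: /m/ (bilabial), /n/ (alveolar), /ɲ/ (palatal), /ŋ/ (velar), /ɴ/ (uvular).
Gaps, from front to back: bilabial lacks oral stop (/b/); retroflex lacks nasal (/ɳ/).

/b/, /ɳ/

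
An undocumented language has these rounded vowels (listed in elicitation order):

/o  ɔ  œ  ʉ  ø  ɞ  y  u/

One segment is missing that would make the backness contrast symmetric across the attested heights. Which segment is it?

/ɵ/

height            front     central   back    
high              y         ʉ         u       
high-mid          ø         —         o       
low-mid           œ         ɞ         ɔ       
The high-mid row has no central member, so the gap is the high-mid central rounded vowel /ɵ/.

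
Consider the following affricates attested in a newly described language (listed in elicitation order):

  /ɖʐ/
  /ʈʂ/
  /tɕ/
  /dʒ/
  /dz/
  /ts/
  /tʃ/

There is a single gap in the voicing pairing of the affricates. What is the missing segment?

Voiceless: /ts/ (alveolar), /tʃ/ (postalveolar), /ʈʂ/ (retroflex), /tɕ/ (alveolo-palatal).
Voiced: /dz/ (alveolar), /dʒ/ (postalveolar), /ɖʐ/ (retroflex).
The alveolo-palatal row has no voiced member, so the gap is the voiced alveolo-palatal affricate /dʑ/.

/dʑ/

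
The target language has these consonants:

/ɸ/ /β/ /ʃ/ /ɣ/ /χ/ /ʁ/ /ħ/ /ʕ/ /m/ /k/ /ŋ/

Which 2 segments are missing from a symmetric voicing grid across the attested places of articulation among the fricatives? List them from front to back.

/ʒ/, /x/

place of articulation  voiceless  voiced  
bilabial          ɸ         β       
postalveolar      ʃ         —       
velar             —         ɣ       
uvular            χ         ʁ       
pharyngeal        ħ         ʕ       
Gaps, from front to back: postalveolar lacks voiced (/ʒ/); velar lacks voiceless (/x/).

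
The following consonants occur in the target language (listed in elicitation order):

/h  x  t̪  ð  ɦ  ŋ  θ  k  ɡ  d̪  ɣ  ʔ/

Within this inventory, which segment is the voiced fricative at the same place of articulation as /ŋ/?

/ɣ/

/ŋ/ is a velar nasal.
The voiced fricative at the same place is a voiced velar fricative — in this inventory, /ɣ/.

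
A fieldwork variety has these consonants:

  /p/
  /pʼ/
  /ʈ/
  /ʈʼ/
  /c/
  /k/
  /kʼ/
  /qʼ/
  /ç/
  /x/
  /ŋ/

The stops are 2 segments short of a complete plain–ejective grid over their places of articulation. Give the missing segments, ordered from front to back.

/cʼ/, /q/

place of articulation  plain     ejective
bilabial          p         pʼ      
retroflex         ʈ         ʈʼ      
palatal           c         —       
velar             k         kʼ      
uvular            —         qʼ      
Gaps, from front to back: palatal lacks ejective (/cʼ/); uvular lacks plain (/q/).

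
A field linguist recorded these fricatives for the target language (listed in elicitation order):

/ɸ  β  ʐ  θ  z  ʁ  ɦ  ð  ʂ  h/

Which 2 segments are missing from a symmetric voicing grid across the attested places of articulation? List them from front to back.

/s/, /χ/

bilabial: voiceless /ɸ/, voiced /β/.
dental: voiceless /θ/, voiced /ð/.
alveolar: voiceless —, voiced /z/.
retroflex: voiceless /ʂ/, voiced /ʐ/.
uvular: voiceless —, voiced /ʁ/.
glottal: voiceless /h/, voiced /ɦ/.
Gaps, from front to back: alveolar lacks voiceless (/s/); uvular lacks voiceless (/χ/).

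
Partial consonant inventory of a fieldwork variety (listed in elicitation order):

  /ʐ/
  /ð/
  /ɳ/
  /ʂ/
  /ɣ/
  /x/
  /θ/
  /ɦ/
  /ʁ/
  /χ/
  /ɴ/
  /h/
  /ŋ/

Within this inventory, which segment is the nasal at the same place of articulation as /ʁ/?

/ɴ/

/ʁ/ is a voiced uvular fricative.
The nasal at the same place is an uvular nasal — in this inventory, /ɴ/.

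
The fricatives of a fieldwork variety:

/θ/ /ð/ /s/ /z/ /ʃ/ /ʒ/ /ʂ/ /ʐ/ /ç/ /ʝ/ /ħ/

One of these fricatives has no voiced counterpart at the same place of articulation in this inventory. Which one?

/ħ/

Dental: /θ/ ~ /ð/
Alveolar: /s/ ~ /z/
Postalveolar: /ʃ/ ~ /ʒ/
Retroflex: /ʂ/ ~ /ʐ/
Palatal: /ç/ ~ /ʝ/
Pharyngeal: only /ħ/ (voiceless); no voiced partner.
So /ħ/ is the unpaired segment.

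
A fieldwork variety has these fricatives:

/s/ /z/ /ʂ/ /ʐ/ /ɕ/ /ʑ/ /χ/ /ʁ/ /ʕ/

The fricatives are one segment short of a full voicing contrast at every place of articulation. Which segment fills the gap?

/ħ/

Voiceless: /s/ (alveolar), /ʂ/ (retroflex), /ɕ/ (alveolo-palatal), /χ/ (uvular).
Voiced: /z/ (alveolar), /ʐ/ (retroflex), /ʑ/ (alveolo-palatal), /ʁ/ (uvular), /ʕ/ (pharyngeal).
The pharyngeal row has no voiceless member, so the gap is the voiceless pharyngeal fricative /ħ/.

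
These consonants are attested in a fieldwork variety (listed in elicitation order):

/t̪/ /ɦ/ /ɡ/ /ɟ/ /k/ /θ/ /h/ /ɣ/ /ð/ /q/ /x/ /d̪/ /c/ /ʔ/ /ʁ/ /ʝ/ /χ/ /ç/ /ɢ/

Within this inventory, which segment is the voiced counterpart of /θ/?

/θ/ is a voiceless dental fricative.
The voiced counterpart is a voiced dental fricative — in this inventory, /ð/.

/ð/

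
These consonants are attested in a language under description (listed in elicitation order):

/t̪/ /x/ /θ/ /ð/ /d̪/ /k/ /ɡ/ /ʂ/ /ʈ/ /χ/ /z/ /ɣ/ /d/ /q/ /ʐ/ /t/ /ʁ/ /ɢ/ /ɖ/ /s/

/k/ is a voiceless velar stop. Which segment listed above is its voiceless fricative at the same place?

/x/

The voiceless fricative at the same place is a voiceless velar fricative — in this inventory, /x/.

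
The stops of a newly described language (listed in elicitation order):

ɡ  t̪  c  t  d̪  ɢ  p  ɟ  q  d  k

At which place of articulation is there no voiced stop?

Voiceless: /p/ (bilabial), /t̪/ (dental), /t/ (alveolar), /c/ (palatal), /k/ (velar), /q/ (uvular).
Voiced: /d̪/ (dental), /d/ (alveolar), /ɟ/ (palatal), /ɡ/ (velar), /ɢ/ (uvular).
Every place of articulation has a voiced member except bilabial, where /b/ would be expected.

bilabial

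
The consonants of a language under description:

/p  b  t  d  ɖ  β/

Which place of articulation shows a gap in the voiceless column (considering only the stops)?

place of articulation  voiceless  voiced  
bilabial          p         b       
alveolar          t         d       
retroflex         —         ɖ       
Every place of articulation has a voiceless member except retroflex, where /ʈ/ would be expected.

retroflex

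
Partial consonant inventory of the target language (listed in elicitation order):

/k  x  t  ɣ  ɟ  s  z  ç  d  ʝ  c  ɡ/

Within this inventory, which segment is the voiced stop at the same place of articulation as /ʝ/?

/ʝ/ is a voiced palatal fricative.
The voiced stop at the same place is a voiced palatal stop — in this inventory, /ɟ/.

/ɟ/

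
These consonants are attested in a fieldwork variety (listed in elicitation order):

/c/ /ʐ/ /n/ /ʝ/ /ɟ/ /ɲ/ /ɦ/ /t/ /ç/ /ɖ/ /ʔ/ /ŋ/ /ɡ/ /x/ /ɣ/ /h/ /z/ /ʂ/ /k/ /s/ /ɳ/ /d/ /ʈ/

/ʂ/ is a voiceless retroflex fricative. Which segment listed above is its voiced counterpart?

/ʐ/

The voiced counterpart is a voiced retroflex fricative — in this inventory, /ʐ/.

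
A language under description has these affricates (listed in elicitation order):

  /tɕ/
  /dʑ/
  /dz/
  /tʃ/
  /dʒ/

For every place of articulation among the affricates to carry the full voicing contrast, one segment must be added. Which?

place of articulation  voiceless  voiced  
alveolar          —         dz      
postalveolar      tʃ        dʒ      
alveolo-palatal   tɕ        dʑ      
The alveolar row has no voiceless member, so the gap is the voiceless alveolar affricate /ts/.

/ts/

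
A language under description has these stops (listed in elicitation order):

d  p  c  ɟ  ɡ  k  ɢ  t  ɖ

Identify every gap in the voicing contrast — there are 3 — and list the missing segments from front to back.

place of articulation  voiceless  voiced  
bilabial          p         —       
alveolar          t         d       
retroflex         —         ɖ       
palatal           c         ɟ       
velar             k         ɡ       
uvular            —         ɢ       
Gaps, from front to back: bilabial lacks voiced (/b/); retroflex lacks voiceless (/ʈ/); uvular lacks voiceless (/q/).

/b/, /ʈ/, /q/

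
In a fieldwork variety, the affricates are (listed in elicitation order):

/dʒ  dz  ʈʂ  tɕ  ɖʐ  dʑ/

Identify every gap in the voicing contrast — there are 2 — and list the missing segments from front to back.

/ts/, /tʃ/

Voiceless: /ʈʂ/ (retroflex), /tɕ/ (alveolo-palatal).
Voiced: /dz/ (alveolar), /dʒ/ (postalveolar), /ɖʐ/ (retroflex), /dʑ/ (alveolo-palatal).
Gaps, from front to back: alveolar lacks voiceless (/ts/); postalveolar lacks voiceless (/tʃ/).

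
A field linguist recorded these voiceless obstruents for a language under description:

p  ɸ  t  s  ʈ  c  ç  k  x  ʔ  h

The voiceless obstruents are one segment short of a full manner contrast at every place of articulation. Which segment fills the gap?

bilabial: stop /p/, fricative /ɸ/.
alveolar: stop /t/, fricative /s/.
retroflex: stop /ʈ/, fricative —.
palatal: stop /c/, fricative /ç/.
velar: stop /k/, fricative /x/.
glottal: stop /ʔ/, fricative /h/.
The retroflex row has no fricative member, so the gap is the retroflex fricative /ʂ/.

/ʂ/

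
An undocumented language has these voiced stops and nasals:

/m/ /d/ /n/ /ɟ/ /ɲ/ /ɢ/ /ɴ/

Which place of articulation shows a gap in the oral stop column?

bilabial

Oral stop: /d/ (alveolar), /ɟ/ (palatal), /ɢ/ (uvular).
Nasal: /m/ (bilabial), /n/ (alveolar), /ɲ/ (palatal), /ɴ/ (uvular).
Every place of articulation has an oral stop member except bilabial, where /b/ would be expected.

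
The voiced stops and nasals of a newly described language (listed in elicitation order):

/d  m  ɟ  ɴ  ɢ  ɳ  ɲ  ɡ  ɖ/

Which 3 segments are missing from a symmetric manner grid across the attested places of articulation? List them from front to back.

/b/, /n/, /ŋ/

place of articulation  oral stop  nasal   
bilabial          —         m       
alveolar          d         —       
retroflex         ɖ         ɳ       
palatal           ɟ         ɲ       
velar             ɡ         —       
uvular            ɢ         ɴ       
Gaps, from front to back: bilabial lacks oral stop (/b/); alveolar lacks nasal (/n/); velar lacks nasal (/ŋ/).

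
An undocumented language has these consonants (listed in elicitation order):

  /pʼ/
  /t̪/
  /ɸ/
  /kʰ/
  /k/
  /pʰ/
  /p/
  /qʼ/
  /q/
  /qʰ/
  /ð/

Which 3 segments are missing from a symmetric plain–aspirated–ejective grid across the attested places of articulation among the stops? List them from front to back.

bilabial: plain /p/, aspirated /pʰ/, ejective /pʼ/.
dental: plain /t̪/, aspirated —, ejective —.
velar: plain /k/, aspirated /kʰ/, ejective —.
uvular: plain /q/, aspirated /qʰ/, ejective /qʼ/.
Gaps, from front to back: dental lacks aspirated (/t̪ʰ/); dental lacks ejective (/t̪ʼ/); velar lacks ejective (/kʼ/).

/t̪ʰ/, /t̪ʼ/, /kʼ/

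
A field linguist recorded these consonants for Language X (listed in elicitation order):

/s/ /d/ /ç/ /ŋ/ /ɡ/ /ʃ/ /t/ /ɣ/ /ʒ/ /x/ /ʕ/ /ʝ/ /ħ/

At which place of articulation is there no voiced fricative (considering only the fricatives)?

alveolar

alveolar: voiceless /s/, voiced —.
postalveolar: voiceless /ʃ/, voiced /ʒ/.
palatal: voiceless /ç/, voiced /ʝ/.
velar: voiceless /x/, voiced /ɣ/.
pharyngeal: voiceless /ħ/, voiced /ʕ/.
Every place of articulation has a voiced member except alveolar, where /z/ would be expected.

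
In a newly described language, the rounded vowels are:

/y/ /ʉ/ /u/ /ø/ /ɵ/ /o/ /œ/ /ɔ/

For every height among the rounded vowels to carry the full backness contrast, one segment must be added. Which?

high: front /y/, central /ʉ/, back /u/.
high-mid: front /ø/, central /ɵ/, back /o/.
low-mid: front /œ/, central —, back /ɔ/.
The low-mid row has no central member, so the gap is the low-mid central rounded vowel /ɞ/.

/ɞ/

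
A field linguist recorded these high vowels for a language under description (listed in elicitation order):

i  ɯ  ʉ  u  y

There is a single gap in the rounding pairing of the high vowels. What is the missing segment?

front: unrounded /i/, rounded /y/.
central: unrounded —, rounded /ʉ/.
back: unrounded /ɯ/, rounded /u/.
The central row has no unrounded member, so the gap is the central unrounded vowel /ɨ/.

/ɨ/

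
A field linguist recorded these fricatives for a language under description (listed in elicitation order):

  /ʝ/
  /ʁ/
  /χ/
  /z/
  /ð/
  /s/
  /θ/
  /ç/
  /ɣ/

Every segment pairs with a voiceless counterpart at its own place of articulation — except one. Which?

/ɣ/

Dental: /θ/ ~ /ð/
Alveolar: /s/ ~ /z/
Palatal: /ç/ ~ /ʝ/
Uvular: /χ/ ~ /ʁ/
Velar: only /ɣ/ (voiced); no voiceless partner.
So /ɣ/ is the unpaired segment.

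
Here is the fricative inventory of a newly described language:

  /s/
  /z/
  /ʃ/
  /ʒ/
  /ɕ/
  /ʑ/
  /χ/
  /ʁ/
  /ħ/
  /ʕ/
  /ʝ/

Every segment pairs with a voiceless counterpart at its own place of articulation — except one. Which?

/ʝ/

Alveolar: /s/ ~ /z/
Postalveolar: /ʃ/ ~ /ʒ/
Alveolo-palatal: /ɕ/ ~ /ʑ/
Uvular: /χ/ ~ /ʁ/
Pharyngeal: /ħ/ ~ /ʕ/
Palatal: only /ʝ/ (voiced); no voiceless partner.
So /ʝ/ is the unpaired segment.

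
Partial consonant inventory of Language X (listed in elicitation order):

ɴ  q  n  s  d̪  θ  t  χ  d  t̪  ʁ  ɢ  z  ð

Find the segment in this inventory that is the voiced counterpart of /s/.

/s/ is a voiceless alveolar fricative.
The voiced counterpart is a voiced alveolar fricative — in this inventory, /z/.

/z/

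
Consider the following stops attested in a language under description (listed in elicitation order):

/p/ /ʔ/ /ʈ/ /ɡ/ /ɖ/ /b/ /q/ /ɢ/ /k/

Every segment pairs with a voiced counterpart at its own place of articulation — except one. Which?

/ʔ/

Bilabial: /p/ ~ /b/
Retroflex: /ʈ/ ~ /ɖ/
Velar: /k/ ~ /ɡ/
Uvular: /q/ ~ /ɢ/
Glottal: only /ʔ/ (voiceless); no voiced partner.
So /ʔ/ is the unpaired segment.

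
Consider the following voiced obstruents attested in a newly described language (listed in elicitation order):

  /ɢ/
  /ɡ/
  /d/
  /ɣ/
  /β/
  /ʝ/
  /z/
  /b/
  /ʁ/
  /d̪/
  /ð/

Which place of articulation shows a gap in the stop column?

palatal

place of articulation  stop      fricative
bilabial          b         β       
dental            d̪        ð       
alveolar          d         z       
palatal           —         ʝ       
velar             ɡ         ɣ       
uvular            ɢ         ʁ       
Every place of articulation has a stop member except palatal, where /ɟ/ would be expected.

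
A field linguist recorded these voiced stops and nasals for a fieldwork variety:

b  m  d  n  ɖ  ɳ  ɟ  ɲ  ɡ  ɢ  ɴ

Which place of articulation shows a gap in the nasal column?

Oral stop: /b/ (bilabial), /d/ (alveolar), /ɖ/ (retroflex), /ɟ/ (palatal), /ɡ/ (velar), /ɢ/ (uvular).
Nasal: /m/ (bilabial), /n/ (alveolar), /ɳ/ (retroflex), /ɲ/ (palatal), /ɴ/ (uvular).
Every place of articulation has a nasal member except velar, where /ŋ/ would be expected.

velar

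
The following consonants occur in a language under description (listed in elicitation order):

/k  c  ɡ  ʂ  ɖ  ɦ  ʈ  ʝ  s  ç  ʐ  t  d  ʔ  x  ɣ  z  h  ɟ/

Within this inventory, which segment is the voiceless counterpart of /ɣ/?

/x/

/ɣ/ is a voiced velar fricative.
The voiceless counterpart is a voiceless velar fricative — in this inventory, /x/.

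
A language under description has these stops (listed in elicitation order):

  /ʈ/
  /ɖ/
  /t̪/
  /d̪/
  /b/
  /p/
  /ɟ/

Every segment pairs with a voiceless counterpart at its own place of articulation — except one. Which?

/ɟ/

Bilabial: /p/ ~ /b/
Dental: /t̪/ ~ /d̪/
Retroflex: /ʈ/ ~ /ɖ/
Palatal: only /ɟ/ (voiced); no voiceless partner.
So /ɟ/ is the unpaired segment.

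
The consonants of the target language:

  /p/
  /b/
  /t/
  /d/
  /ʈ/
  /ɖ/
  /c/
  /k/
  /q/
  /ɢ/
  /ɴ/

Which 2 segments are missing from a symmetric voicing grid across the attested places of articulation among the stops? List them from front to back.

Voiceless: /p/ (bilabial), /t/ (alveolar), /ʈ/ (retroflex), /c/ (palatal), /k/ (velar), /q/ (uvular).
Voiced: /b/ (bilabial), /d/ (alveolar), /ɖ/ (retroflex), /ɢ/ (uvular).
Gaps, from front to back: palatal lacks voiced (/ɟ/); velar lacks voiced (/ɡ/).

/ɟ/, /ɡ/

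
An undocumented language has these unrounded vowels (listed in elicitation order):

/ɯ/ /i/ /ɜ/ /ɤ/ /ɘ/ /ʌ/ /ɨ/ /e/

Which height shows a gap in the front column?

high: front /i/, central /ɨ/, back /ɯ/.
high-mid: front /e/, central /ɘ/, back /ɤ/.
low-mid: front —, central /ɜ/, back /ʌ/.
Every height has a front member except low-mid, where /ɛ/ would be expected.

low-mid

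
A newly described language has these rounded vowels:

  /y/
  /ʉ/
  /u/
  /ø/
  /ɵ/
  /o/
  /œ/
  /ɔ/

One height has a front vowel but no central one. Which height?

Front: /y/ (high), /ø/ (high-mid), /œ/ (low-mid).
Central: /ʉ/ (high), /ɵ/ (high-mid).
Back: /u/ (high), /o/ (high-mid), /ɔ/ (low-mid).
Every height has a central member except low-mid, where /ɞ/ would be expected.

low-mid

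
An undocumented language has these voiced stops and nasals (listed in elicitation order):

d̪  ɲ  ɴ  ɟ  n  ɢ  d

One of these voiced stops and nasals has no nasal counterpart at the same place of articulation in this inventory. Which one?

/d̪/

Alveolar: /d/ ~ /n/
Palatal: /ɟ/ ~ /ɲ/
Uvular: /ɢ/ ~ /ɴ/
Dental: only /d̪/ (oral stop); no nasal partner.
So /d̪/ is the unpaired segment.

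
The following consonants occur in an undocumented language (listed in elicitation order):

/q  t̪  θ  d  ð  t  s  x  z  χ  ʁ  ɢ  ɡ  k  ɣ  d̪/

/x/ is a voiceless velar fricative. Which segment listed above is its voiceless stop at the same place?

/k/

The voiceless stop at the same place is a voiceless velar stop — in this inventory, /k/.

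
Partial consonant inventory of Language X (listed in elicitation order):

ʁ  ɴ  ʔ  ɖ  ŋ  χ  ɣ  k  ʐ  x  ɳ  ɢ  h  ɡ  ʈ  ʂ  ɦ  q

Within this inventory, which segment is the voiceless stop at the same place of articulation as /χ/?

/χ/ is a voiceless uvular fricative.
The voiceless stop at the same place is a voiceless uvular stop — in this inventory, /q/.

/q/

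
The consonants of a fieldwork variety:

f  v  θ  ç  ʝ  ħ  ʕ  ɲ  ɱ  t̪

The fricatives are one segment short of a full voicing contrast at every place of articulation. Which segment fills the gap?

labiodental: voiceless /f/, voiced /v/.
dental: voiceless /θ/, voiced —.
palatal: voiceless /ç/, voiced /ʝ/.
pharyngeal: voiceless /ħ/, voiced /ʕ/.
The dental row has no voiced member, so the gap is the voiced dental fricative /ð/.

/ð/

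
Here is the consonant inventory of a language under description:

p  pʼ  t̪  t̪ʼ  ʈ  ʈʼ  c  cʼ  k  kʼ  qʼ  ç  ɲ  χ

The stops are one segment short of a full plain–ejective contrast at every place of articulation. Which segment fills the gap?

bilabial: plain /p/, ejective /pʼ/.
dental: plain /t̪/, ejective /t̪ʼ/.
retroflex: plain /ʈ/, ejective /ʈʼ/.
palatal: plain /c/, ejective /cʼ/.
velar: plain /k/, ejective /kʼ/.
uvular: plain —, ejective /qʼ/.
The uvular row has no plain member, so the gap is the plain uvular stop /q/.

/q/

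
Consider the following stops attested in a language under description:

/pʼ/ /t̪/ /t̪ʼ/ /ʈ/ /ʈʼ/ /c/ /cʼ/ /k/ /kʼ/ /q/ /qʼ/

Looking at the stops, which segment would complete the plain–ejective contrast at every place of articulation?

/p/

place of articulation  plain     ejective
bilabial          —         pʼ      
dental            t̪        t̪ʼ     
retroflex         ʈ         ʈʼ      
palatal           c         cʼ      
velar             k         kʼ      
uvular            q         qʼ      
The bilabial row has no plain member, so the gap is the plain bilabial stop /p/.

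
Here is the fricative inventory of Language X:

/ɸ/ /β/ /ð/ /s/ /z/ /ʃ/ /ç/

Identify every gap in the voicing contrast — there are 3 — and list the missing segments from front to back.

/θ/, /ʒ/, /ʝ/

bilabial: voiceless /ɸ/, voiced /β/.
dental: voiceless —, voiced /ð/.
alveolar: voiceless /s/, voiced /z/.
postalveolar: voiceless /ʃ/, voiced —.
palatal: voiceless /ç/, voiced —.
Gaps, from front to back: dental lacks voiceless (/θ/); postalveolar lacks voiced (/ʒ/); palatal lacks voiced (/ʝ/).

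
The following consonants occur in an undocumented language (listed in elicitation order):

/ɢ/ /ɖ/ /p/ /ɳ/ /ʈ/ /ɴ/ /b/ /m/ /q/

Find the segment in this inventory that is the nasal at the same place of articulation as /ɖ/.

/ɖ/ is a voiced retroflex stop.
The nasal at the same place is a retroflex nasal — in this inventory, /ɳ/.

/ɳ/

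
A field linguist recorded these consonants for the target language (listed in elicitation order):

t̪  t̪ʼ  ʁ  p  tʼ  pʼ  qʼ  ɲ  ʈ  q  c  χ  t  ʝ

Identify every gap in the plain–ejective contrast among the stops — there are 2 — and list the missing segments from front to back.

/ʈʼ/, /cʼ/

Plain: /p/ (bilabial), /t̪/ (dental), /t/ (alveolar), /ʈ/ (retroflex), /c/ (palatal), /q/ (uvular).
Ejective: /pʼ/ (bilabial), /t̪ʼ/ (dental), /tʼ/ (alveolar), /qʼ/ (uvular).
Gaps, from front to back: retroflex lacks ejective (/ʈʼ/); palatal lacks ejective (/cʼ/).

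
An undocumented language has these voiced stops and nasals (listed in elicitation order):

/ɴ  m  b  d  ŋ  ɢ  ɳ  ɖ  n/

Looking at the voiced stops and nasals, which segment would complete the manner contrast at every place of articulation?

Oral stop: /b/ (bilabial), /d/ (alveolar), /ɖ/ (retroflex), /ɢ/ (uvular).
Nasal: /m/ (bilabial), /n/ (alveolar), /ɳ/ (retroflex), /ŋ/ (velar), /ɴ/ (uvular).
The velar row has no oral stop member, so the gap is the velar oral stop /ɡ/.

/ɡ/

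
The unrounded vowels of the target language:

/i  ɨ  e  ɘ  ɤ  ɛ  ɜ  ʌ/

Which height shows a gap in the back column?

height            front     central   back    
high              i         ɨ         —       
high-mid          e         ɘ         ɤ       
low-mid           ɛ         ɜ         ʌ       
Every height has a back member except high, where /ɯ/ would be expected.

high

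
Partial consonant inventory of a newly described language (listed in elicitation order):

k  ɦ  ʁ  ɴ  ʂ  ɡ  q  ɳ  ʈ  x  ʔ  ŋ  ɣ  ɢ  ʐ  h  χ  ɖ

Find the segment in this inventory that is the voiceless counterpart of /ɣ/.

/x/

/ɣ/ is a voiced velar fricative.
The voiceless counterpart is a voiceless velar fricative — in this inventory, /x/.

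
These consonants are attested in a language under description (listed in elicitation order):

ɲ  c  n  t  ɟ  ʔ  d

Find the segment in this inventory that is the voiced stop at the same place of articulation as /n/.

/n/ is an alveolar nasal.
The voiced stop at the same place is a voiced alveolar stop — in this inventory, /d/.

/d/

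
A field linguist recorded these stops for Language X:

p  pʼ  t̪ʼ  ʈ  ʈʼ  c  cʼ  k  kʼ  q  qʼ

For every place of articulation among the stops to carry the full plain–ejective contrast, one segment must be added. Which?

bilabial: plain /p/, ejective /pʼ/.
dental: plain —, ejective /t̪ʼ/.
retroflex: plain /ʈ/, ejective /ʈʼ/.
palatal: plain /c/, ejective /cʼ/.
velar: plain /k/, ejective /kʼ/.
uvular: plain /q/, ejective /qʼ/.
The dental row has no plain member, so the gap is the plain dental stop /t̪/.

/t̪/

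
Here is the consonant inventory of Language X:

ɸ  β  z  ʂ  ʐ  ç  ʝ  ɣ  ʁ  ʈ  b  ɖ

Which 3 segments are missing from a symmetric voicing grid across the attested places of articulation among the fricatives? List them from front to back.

/s/, /x/, /χ/

place of articulation  voiceless  voiced  
bilabial          ɸ         β       
alveolar          —         z       
retroflex         ʂ         ʐ       
palatal           ç         ʝ       
velar             —         ɣ       
uvular            —         ʁ       
Gaps, from front to back: alveolar lacks voiceless (/s/); velar lacks voiceless (/x/); uvular lacks voiceless (/χ/).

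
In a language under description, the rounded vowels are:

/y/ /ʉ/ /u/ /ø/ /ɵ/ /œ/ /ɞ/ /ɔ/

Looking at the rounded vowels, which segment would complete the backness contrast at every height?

/o/

Front: /y/ (high), /ø/ (high-mid), /œ/ (low-mid).
Central: /ʉ/ (high), /ɵ/ (high-mid), /ɞ/ (low-mid).
Back: /u/ (high), /ɔ/ (low-mid).
The high-mid row has no back member, so the gap is the high-mid back rounded vowel /o/.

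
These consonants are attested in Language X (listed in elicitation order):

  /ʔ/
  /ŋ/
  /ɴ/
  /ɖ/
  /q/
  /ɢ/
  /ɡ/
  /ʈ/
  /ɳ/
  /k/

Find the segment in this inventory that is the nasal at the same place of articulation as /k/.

/ŋ/

/k/ is a voiceless velar stop.
The nasal at the same place is a velar nasal — in this inventory, /ŋ/.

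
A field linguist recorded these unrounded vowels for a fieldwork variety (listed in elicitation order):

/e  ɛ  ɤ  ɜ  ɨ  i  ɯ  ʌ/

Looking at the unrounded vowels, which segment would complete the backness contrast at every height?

high: front /i/, central /ɨ/, back /ɯ/.
high-mid: front /e/, central —, back /ɤ/.
low-mid: front /ɛ/, central /ɜ/, back /ʌ/.
The high-mid row has no central member, so the gap is the high-mid central unrounded vowel /ɘ/.

/ɘ/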